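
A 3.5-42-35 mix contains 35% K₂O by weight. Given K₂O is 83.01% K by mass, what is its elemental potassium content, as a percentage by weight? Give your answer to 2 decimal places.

29.05% K

%K = 35 × 0.8301 = 29.0535%.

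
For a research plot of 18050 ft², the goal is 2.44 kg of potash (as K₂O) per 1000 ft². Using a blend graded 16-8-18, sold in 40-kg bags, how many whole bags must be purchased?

Product per 1000 ft² = 2.44 / 18% = 13.5556 kg.
Total product = 13.5556 × 18050 / 1000 = 244.678 kg.
Bags = ⌈244.678 / 40⌉ = 7.

7 bags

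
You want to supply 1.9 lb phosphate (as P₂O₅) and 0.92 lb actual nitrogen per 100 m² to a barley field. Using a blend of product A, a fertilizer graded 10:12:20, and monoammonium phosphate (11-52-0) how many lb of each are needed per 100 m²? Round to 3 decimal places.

6.943 lb product A, 2.052 lb monoammonium phosphate

Let a = lb of product A, b = lb of monoammonium phosphate (per 100 m²).
P₂O₅: 0.12·a + 0.52·b = 1.9
N: 0.1·a + 0.11·b = 0.92
Eliminate a: (row1) − 0.12/0.1·(row2) → 0.388·b = 0.796, so b = 2.05155.
Back-substitute: a = (1.9 − 0.52·2.05155) / 0.12 = 6.9433.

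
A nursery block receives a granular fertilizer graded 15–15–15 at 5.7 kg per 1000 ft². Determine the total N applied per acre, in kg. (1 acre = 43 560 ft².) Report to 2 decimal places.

37.24 kg N per acre

nitrogen per 1000 ft² = 5.7 × 15% = 0.855 kg.
Convert to per acre: 0.855 × 43.56 = 37.2438 kg.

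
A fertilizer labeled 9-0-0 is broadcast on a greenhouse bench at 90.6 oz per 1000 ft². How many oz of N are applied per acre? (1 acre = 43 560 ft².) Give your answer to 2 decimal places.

nitrogen per 1000 ft² = 90.6 × 9% = 8.154 oz.
Convert to per acre: 8.154 × 43.56 = 355.188 oz.

355.19 oz N per acre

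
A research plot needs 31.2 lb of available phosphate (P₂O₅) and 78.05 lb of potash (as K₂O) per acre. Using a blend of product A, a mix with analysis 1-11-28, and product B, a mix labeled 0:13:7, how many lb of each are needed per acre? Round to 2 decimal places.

277.44 lb product A, 5.24 lb product B

Let a = lb of product A, b = lb of product B (per acre).
P₂O₅: 0.11·a + 0.13·b = 31.2
K₂O: 0.28·a + 0.07·b = 78.05
From row1: a = (31.2 − 0.13·b) / 0.11.
Into row2: 0.28·(31.2 − 0.13·b)/0.11 + 0.07·b = 78.05 → b = 5.2439, a = 277.439.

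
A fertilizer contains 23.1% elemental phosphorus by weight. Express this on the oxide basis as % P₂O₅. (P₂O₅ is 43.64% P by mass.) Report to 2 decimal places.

52.93% P₂O₅

%P₂O₅ = 23.1 / 0.4364 = 52.9331%.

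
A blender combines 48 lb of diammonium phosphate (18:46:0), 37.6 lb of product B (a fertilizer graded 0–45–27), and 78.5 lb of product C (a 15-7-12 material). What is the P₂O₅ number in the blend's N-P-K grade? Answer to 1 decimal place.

27.1% P₂O₅

Total mass = 48 + 37.6 + 78.5 = 164.1 lb.
P₂O₅ mass = 46%×48 + 45%×37.6 + 7%×78.5 = 44.495 lb.
% P₂O₅ = 44.495 / 164.1 = 27.1146%.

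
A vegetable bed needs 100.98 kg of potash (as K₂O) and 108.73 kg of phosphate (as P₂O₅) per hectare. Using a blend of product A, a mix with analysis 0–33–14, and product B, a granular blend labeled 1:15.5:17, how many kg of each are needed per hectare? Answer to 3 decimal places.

With a, b = kg per hectare of product A and product B:
K₂O: 0.14·a + 0.17·b = 100.98
P₂O₅: 0.33·a + 0.155·b = 108.73
From row1: a = (100.98 − 0.17·b) / 0.14.
Into row2: 0.33·(100.98 − 0.17·b)/0.14 + 0.155·b = 108.73 → b = 526.1977, a = 82.3314.

82.331 kg product A, 526.198 kg product B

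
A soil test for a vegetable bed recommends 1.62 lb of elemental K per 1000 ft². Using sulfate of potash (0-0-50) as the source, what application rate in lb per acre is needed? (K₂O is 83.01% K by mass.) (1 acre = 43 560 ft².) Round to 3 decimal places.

As K₂O: 1.62 / 0.8301 = 1.95157 lb per 1000 ft².
Product per 1000 ft² = 1.95157 / 50% = 3.90314 lb.
Convert to per acre: 3.90314 × 43.56 = 170.02096 lb.

170.021 lb of product per acre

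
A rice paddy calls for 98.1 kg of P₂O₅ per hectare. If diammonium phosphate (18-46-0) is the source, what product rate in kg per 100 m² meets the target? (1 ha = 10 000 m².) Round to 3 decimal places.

2.133 kg of product per hundred sq m

Product per hectare = 98.1 / 46% = 213.261 kg.
Convert to per 100 m²: 213.261 × 0.01 = 2.13261 kg.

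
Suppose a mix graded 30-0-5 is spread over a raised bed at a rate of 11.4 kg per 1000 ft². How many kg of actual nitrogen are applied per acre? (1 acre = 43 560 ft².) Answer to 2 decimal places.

nitrogen per 1000 ft² = 11.4 × 30% = 3.42 kg.
Convert to per acre: 3.42 × 43.56 = 148.975 kg.

148.98 kg N per acre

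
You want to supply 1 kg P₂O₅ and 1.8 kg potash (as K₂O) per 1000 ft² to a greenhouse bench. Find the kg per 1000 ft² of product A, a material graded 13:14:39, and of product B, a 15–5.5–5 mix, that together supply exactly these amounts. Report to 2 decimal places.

3.39 kg product A, 9.55 kg product B

Let a = kg of product A, b = kg of product B (per 1000 ft²).
P₂O₅: 0.14·a + 0.055·b = 1
K₂O: 0.39·a + 0.05·b = 1.8
Eliminate b: (row1) − 0.055/0.05·(row2) → -0.289·a = -0.98, so a = 3.391.
Then b = (1.8 − 0.39·3.391) / 0.05 = 9.55017.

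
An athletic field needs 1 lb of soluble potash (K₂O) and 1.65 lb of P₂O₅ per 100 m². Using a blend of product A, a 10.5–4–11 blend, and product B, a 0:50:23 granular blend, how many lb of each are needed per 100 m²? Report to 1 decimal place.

2.6 lb product A, 3.1 lb product B

Let a = lb of product A, b = lb of product B (per 100 m²).
K₂O: 0.11·a + 0.23·b = 1
P₂O₅: 0.04·a + 0.5·b = 1.65
Eliminate a: (row1) − 0.11/0.04·(row2) → -1.145·b = -3.5375, so b = 3.08952.
Back-substitute: a = (1 − 0.23·3.08952) / 0.11 = 2.631.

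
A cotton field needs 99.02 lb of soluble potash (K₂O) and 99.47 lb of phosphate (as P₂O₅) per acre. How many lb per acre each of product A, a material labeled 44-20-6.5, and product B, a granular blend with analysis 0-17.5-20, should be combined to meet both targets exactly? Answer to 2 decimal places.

Per-acre balance (a = product A, b = product B):
K₂O: 0.065·a + 0.2·b = 99.02
P₂O₅: 0.2·a + 0.175·b = 99.47
Solving simultaneously: a = 89.6245, b = 465.972.

89.62 lb product A, 465.97 lb product B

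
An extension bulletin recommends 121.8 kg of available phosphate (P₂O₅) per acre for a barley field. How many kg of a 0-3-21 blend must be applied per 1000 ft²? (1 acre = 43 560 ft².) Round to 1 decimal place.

Product per acre = 121.8 / 3% = 4060 kg.
Convert to per 1000 ft²: 4060 × 0.0229568 = 93.2048 kg.

93.2 kg of product per thousand sq ft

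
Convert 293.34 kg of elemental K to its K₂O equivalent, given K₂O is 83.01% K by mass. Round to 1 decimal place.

K₂O = 293.34 / 0.8301 = 353.379 kg.

353.4 kg K₂O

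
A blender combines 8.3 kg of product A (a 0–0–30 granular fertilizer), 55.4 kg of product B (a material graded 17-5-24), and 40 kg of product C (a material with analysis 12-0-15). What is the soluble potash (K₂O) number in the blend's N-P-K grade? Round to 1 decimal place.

21.0% K₂O

Total mass = 8.3 + 55.4 + 40 = 103.7 kg.
K₂O mass = 30%×8.3 + 24%×55.4 + 15%×40 = 21.786 kg.
% K₂O = 21.786 / 103.7 = 21.0087%.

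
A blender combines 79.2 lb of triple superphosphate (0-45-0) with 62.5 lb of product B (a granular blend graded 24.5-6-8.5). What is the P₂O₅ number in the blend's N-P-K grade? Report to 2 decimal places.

Total mass = 79.2 + 62.5 = 141.7 lb.
P₂O₅ mass = 45%×79.2 + 6%×62.5 = 39.39 lb.
% P₂O₅ = 39.39 / 141.7 = 27.7982%.

27.80% P₂O₅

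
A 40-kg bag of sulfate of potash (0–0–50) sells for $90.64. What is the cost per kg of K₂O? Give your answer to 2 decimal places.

K₂O in bag = 40 × 50% = 20 kg.
Cost per kg K₂O = $90.64 / 20 = $4.5320.

$4.53 per kg K₂O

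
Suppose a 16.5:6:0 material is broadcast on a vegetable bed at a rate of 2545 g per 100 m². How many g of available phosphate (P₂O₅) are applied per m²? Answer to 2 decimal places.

1.53 g P₂O₅ per sq m

P₂O₅ per 100 m² = 2545 × 6% = 152.7 g.
Convert to per m²: 152.7 × 0.01 = 1.527 g.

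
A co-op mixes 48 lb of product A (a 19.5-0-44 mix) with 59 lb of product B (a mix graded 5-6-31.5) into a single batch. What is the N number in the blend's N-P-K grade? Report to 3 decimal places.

11.505% N

Total mass = 48 + 59 = 107 lb.
N mass = 19.5%×48 + 5%×59 = 12.31 lb.
% N = 12.31 / 107 = 11.5047%.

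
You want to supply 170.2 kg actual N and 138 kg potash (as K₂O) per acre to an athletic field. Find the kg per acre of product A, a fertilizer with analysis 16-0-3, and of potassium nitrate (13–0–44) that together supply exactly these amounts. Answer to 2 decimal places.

Per-acre balance (a = product A, b = potassium nitrate):
N: 0.16·a + 0.13·b = 170.2
K₂O: 0.03·a + 0.44·b = 138
From row1: a = (170.2 − 0.13·b) / 0.16.
Into row2: 0.03·(170.2 − 0.13·b)/0.16 + 0.44·b = 138 → b = 255.248, a = 856.361.

856.36 kg product A, 255.25 kg potassium nitrate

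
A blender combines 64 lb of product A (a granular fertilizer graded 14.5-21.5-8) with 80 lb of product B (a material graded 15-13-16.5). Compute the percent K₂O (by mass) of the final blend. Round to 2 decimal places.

Total mass = 64 + 80 = 144 lb.
K₂O mass = 8%×64 + 16.5%×80 = 18.32 lb.
% K₂O = 18.32 / 144 = 12.7222%.

12.72% K₂O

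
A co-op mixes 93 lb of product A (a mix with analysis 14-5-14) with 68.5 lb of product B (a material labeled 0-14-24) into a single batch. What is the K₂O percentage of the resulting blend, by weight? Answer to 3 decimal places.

18.241% K₂O

Total mass = 93 + 68.5 = 161.5 lb.
K₂O mass = 14%×93 + 24%×68.5 = 29.46 lb.
% K₂O = 29.46 / 161.5 = 18.24149%.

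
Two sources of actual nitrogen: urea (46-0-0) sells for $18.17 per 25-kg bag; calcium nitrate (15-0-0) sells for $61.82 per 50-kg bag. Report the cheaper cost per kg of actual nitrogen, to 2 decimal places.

$1.58 per kg N (urea)

urea: N per bag = 25 × 46% = 11.5 kg; cost = 18.17 / 11.5 = $1.5800/kg N.
calcium nitrate: N per bag = 50 × 15% = 7.5 kg; cost = 61.82 / 7.5 = $8.2427/kg N.
urea is cheaper.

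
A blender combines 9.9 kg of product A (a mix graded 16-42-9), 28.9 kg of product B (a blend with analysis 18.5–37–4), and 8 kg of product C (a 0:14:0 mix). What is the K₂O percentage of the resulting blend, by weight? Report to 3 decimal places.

Total mass = 9.9 + 28.9 + 8 = 46.8 kg.
K₂O mass = 9%×9.9 + 4%×28.9 + 0%×8 = 2.047 kg.
% K₂O = 2.047 / 46.8 = 4.37393%.

4.374% K₂O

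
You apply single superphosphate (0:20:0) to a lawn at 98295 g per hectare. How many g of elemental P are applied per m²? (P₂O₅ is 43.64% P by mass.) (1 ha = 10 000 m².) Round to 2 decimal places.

P₂O₅ per hectare = 98295 × 20% = 19659 g.
Elemental P = 19659 × 0.4364 = 8579.19 g per hectare.
Convert to per m²: 8579.19 × 0.0001 = 0.857919 g.

0.86 g P per sq m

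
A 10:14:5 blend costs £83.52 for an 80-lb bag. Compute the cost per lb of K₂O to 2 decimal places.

K₂O in bag = 80 × 5% = 4 lb.
Cost per lb K₂O = £83.52 / 4 = £20.8800.

£20.88 per lb K₂O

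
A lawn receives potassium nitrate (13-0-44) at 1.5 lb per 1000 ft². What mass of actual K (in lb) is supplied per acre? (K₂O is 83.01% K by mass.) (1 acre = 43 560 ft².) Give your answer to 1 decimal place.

23.9 lb K per acre

K₂O per 1000 ft² = 1.5 × 44% = 0.66 lb.
Elemental K = 0.66 × 0.8301 = 0.547866 lb per 1000 ft².
Convert to per acre: 0.547866 × 43.56 = 23.865 lb.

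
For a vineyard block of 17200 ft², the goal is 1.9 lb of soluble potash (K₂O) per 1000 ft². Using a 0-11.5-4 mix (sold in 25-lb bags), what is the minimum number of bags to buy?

33 bags

Product per 1000 ft² = 1.9 / 4% = 47.5 lb.
Total product = 47.5 × 17200 / 1000 = 817 lb.
Bags = ⌈817 / 25⌉ = 33.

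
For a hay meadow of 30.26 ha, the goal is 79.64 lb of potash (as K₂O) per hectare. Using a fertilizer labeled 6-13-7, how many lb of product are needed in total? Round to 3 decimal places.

34427.234 lb

Product per hectare = 79.64 / 7% = 1137.71 lb.
Total product = 1137.71 × 30.26 = 34427.2343 lb.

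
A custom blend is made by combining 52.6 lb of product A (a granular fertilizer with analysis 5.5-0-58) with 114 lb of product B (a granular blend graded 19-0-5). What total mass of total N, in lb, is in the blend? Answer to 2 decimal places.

N mass = 5.5%×52.6 + 19%×114 = 24.553 lb.

24.55 lb N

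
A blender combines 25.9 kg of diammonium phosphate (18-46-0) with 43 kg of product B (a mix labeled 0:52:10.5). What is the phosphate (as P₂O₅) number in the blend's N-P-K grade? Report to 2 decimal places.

Total mass = 25.9 + 43 = 68.9 kg.
P₂O₅ mass = 46%×25.9 + 52%×43 = 34.274 kg.
% P₂O₅ = 34.274 / 68.9 = 49.7446%.

49.74% P₂O₅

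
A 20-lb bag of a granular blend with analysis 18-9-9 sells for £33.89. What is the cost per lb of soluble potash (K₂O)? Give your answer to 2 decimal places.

K₂O in bag = 20 × 9% = 1.8 lb.
Cost per lb K₂O = £33.89 / 1.8 = £18.8278.

£18.83 per lb K₂O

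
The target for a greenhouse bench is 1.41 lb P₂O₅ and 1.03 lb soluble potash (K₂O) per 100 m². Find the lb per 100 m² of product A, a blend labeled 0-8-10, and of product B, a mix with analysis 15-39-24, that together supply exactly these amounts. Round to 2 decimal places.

With a, b = lb per 100 m² of product A and product B:
P₂O₅: 0.08·a + 0.39·b = 1.41
K₂O: 0.1·a + 0.24·b = 1.03
From row1: a = (1.41 − 0.39·b) / 0.08.
Into row2: 0.1·(1.41 − 0.39·b)/0.08 + 0.24·b = 1.03 → b = 2.9596, a = 3.19697.

3.20 lb product A, 2.96 lb product B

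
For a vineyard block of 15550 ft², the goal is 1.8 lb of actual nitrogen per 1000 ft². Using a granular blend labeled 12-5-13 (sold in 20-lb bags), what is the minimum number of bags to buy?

12 bags

Product per 1000 ft² = 1.8 / 12% = 15 lb.
Total product = 15 × 15550 / 1000 = 233.25 lb.
Bags = ⌈233.25 / 20⌉ = 12.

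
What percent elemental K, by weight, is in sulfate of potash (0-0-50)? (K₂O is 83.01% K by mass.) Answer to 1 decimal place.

41.5% K

%K = 50 × 0.8301 = 41.505%.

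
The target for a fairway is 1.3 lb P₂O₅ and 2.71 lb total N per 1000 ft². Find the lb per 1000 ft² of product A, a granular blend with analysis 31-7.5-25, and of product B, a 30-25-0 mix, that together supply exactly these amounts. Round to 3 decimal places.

5.227 lb product A, 3.632 lb product B

Let a = lb of product A, b = lb of product B (per 1000 ft²).
P₂O₅: 0.075·a + 0.25·b = 1.3
N: 0.31·a + 0.3·b = 2.71
Solving simultaneously: a = 5.22727, b = 3.63182.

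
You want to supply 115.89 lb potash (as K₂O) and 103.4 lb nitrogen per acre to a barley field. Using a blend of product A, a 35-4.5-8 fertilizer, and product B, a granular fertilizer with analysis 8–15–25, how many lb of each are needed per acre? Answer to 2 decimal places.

Let a = lb of product A, b = lb of product B (per acre).
K₂O: 0.08·a + 0.25·b = 115.89
N: 0.35·a + 0.08·b = 103.4
From row1: a = (115.89 − 0.25·b) / 0.08.
Into row2: 0.35·(115.89 − 0.25·b)/0.08 + 0.08·b = 103.4 → b = 398.144, a = 204.424.

204.42 lb product A, 398.14 lb product B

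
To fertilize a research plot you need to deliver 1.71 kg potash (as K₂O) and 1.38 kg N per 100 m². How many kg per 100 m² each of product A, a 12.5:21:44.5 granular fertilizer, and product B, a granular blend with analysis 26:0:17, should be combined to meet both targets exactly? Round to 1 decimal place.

2.2 kg product A, 4.2 kg product B

Let a = kg of product A, b = kg of product B (per 100 m²).
K₂O: 0.445·a + 0.17·b = 1.71
N: 0.125·a + 0.26·b = 1.38
From row1: a = (1.71 − 0.17·b) / 0.445.
Into row2: 0.125·(1.71 − 0.17·b)/0.445 + 0.26·b = 1.38 → b = 4.23875, a = 2.2234.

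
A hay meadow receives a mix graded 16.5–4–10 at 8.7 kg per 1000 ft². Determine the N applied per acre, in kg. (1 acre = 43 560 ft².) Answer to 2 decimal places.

62.53 kg N per acre

nitrogen per 1000 ft² = 8.7 × 16.5% = 1.4355 kg.
Convert to per acre: 1.4355 × 43.56 = 62.5304 kg.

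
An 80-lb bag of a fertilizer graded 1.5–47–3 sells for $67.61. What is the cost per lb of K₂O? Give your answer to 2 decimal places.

$28.17 per lb K₂O

K₂O in bag = 80 × 3% = 2.4 lb.
Cost per lb K₂O = $67.61 / 2.4 = $28.1708.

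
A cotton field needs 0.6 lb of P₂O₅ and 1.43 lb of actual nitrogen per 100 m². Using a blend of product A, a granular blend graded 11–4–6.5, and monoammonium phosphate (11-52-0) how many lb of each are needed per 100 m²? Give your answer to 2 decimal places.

12.83 lb product A, 0.17 lb monoammonium phosphate

Let a = lb of product A, b = lb of monoammonium phosphate (per 100 m²).
P₂O₅: 0.04·a + 0.52·b = 0.6
N: 0.11·a + 0.11·b = 1.43
Solving simultaneously: a = 12.8333, b = 0.166667.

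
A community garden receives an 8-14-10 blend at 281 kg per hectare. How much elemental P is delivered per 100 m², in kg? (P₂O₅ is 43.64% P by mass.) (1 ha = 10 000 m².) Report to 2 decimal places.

0.17 kg P per hundred sq m

P₂O₅ per hectare = 281 × 14% = 39.34 kg.
Elemental P = 39.34 × 0.4364 = 17.168 kg per hectare.
Convert to per 100 m²: 17.168 × 0.01 = 0.17168 kg.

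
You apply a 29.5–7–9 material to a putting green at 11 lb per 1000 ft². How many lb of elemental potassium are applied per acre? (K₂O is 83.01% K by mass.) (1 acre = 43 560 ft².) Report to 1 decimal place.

K₂O per 1000 ft² = 11 × 9% = 0.99 lb.
Elemental K = 0.99 × 0.8301 = 0.821799 lb per 1000 ft².
Convert to per acre: 0.821799 × 43.56 = 35.7976 lb.

35.8 lb K per acre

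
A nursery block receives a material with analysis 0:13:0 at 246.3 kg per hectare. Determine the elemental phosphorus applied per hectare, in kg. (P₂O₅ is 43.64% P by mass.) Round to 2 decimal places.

P₂O₅ per hectare = 246.3 × 13% = 32.019 kg.
Elemental P = 32.019 × 0.4364 = 13.9731 kg per hectare.

13.97 kg P per hectare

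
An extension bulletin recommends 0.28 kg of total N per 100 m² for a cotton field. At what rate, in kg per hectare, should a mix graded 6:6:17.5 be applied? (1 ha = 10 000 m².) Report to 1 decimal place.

466.7 kg of product per hectare

Product per 100 m² = 0.28 / 6% = 4.66667 kg.
Convert to per hectare: 4.66667 × 100 = 466.667 kg.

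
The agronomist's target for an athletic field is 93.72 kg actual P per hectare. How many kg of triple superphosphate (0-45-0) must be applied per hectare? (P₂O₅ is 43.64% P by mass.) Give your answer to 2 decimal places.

477.24 kg of product per hectare

As P₂O₅: 93.72 / 0.4364 = 214.757 kg per hectare.
Product per hectare = 214.757 / 45% = 477.238 kg.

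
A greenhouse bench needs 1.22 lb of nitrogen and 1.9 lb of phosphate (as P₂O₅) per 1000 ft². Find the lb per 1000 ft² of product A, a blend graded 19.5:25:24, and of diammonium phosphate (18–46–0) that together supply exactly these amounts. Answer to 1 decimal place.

4.9 lb product A, 1.5 lb diammonium phosphate

Let a = lb of product A, b = lb of diammonium phosphate (per 1000 ft²).
N: 0.195·a + 0.18·b = 1.22
P₂O₅: 0.25·a + 0.46·b = 1.9
Solving simultaneously: a = 4.9038, b = 1.46532.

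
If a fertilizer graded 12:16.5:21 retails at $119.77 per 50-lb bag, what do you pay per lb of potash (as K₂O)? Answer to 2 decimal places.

K₂O in bag = 50 × 21% = 10.5 lb.
Cost per lb K₂O = $119.77 / 10.5 = $11.4067.

$11.41 per lb K₂O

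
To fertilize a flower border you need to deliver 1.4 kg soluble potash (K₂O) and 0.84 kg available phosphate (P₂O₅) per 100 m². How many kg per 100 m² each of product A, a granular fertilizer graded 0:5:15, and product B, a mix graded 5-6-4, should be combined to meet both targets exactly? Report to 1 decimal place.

With a, b = kg per 100 m² of product A and product B:
K₂O: 0.15·a + 0.04·b = 1.4
P₂O₅: 0.05·a + 0.06·b = 0.84
Eliminate a: (row1) − 0.15/0.05·(row2) → -0.14·b = -1.12, so b = 8.
Back-substitute: a = (1.4 − 0.04·8) / 0.15 = 7.2.

7.2 kg product A, 8.0 kg product B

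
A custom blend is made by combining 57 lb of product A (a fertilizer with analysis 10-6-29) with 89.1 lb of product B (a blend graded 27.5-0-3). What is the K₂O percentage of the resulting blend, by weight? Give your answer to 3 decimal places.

13.144% K₂O

Total mass = 57 + 89.1 = 146.1 lb.
K₂O mass = 29%×57 + 3%×89.1 = 19.203 lb.
% K₂O = 19.203 / 146.1 = 13.1437%.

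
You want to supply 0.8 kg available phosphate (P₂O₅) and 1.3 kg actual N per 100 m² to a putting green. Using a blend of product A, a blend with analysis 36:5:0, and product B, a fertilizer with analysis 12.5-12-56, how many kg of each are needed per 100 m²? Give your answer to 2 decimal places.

1.52 kg product A, 6.04 kg product B

With a, b = kg per 100 m² of product A and product B:
P₂O₅: 0.05·a + 0.12·b = 0.8
N: 0.36·a + 0.125·b = 1.3
From row1: a = (0.8 − 0.12·b) / 0.05.
Into row2: 0.36·(0.8 − 0.12·b)/0.05 + 0.125·b = 1.3 → b = 6.03518, a = 1.51556.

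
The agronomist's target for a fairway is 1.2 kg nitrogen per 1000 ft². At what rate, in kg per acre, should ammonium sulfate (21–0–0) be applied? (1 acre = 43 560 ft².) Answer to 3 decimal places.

Product per 1000 ft² = 1.2 / 21% = 5.71429 kg.
Convert to per acre: 5.71429 × 43.56 = 248.9143 kg.

248.914 kg of product per acre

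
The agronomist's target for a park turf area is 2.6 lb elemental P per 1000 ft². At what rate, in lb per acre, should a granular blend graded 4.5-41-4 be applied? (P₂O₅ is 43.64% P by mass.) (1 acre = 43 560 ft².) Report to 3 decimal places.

As P₂O₅: 2.6 / 0.4364 = 5.95784 lb per 1000 ft².
Product per 1000 ft² = 5.95784 / 41% = 14.5313 lb.
Convert to per acre: 14.5313 × 43.56 = 632.9838 lb.

632.984 lb of product per acre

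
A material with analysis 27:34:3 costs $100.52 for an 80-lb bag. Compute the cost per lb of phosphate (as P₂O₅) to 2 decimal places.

P₂O₅ in bag = 80 × 34% = 27.2 lb.
Cost per lb P₂O₅ = $100.52 / 27.2 = $3.6956.

$3.70 per lb P₂O₅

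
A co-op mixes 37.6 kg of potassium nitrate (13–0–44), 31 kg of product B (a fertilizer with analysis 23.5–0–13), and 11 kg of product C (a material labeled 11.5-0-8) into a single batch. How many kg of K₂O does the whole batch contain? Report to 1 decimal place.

K₂O mass = 44%×37.6 + 13%×31 + 8%×11 = 21.454 kg.

21.5 kg K₂O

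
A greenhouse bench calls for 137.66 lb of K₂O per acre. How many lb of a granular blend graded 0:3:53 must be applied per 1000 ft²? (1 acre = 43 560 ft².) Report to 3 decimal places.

5.963 lb of product per thousand sq ft

Product per acre = 137.66 / 53% = 259.736 lb.
Convert to per 1000 ft²: 259.736 × 0.0229568 = 5.96271 lb.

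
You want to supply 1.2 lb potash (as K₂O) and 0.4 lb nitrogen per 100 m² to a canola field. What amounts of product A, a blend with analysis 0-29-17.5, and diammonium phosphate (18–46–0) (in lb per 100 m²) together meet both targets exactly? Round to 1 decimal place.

6.9 lb product A, 2.2 lb diammonium phosphate

Let a = lb of product A, b = lb of diammonium phosphate (per 100 m²).
K₂O: 0.175·a + 0·b = 1.2
N: 0·a + 0.18·b = 0.4
Solving simultaneously: a = 6.85714, b = 2.22222.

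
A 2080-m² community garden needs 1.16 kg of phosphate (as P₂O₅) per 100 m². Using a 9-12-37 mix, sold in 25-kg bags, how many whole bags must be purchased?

9 bags

Product per 100 m² = 1.16 / 12% = 9.66667 kg.
Total product = 9.66667 × 2080 / 100 = 201.067 kg.
Bags = ⌈201.067 / 25⌉ = 9.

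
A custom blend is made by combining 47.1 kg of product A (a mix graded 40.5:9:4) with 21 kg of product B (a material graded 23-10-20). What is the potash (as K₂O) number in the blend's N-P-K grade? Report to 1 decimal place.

8.9% K₂O

Total mass = 47.1 + 21 = 68.1 kg.
K₂O mass = 4%×47.1 + 20%×21 = 6.084 kg.
% K₂O = 6.084 / 68.1 = 8.93392%.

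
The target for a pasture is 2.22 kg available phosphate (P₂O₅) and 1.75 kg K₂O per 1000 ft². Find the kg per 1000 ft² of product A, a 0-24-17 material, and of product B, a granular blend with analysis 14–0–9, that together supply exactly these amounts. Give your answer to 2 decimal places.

9.25 kg product A, 1.97 kg product B

Per-1000 ft² balance (a = product A, b = product B):
P₂O₅: 0.24·a + 0·b = 2.22
K₂O: 0.17·a + 0.09·b = 1.75
Eliminate a: (row1) − 0.24/0.17·(row2) → -0.127059·b = -0.250588, so b = 1.97222.
Back-substitute: a = (2.22 − 0·1.97222) / 0.24 = 9.25.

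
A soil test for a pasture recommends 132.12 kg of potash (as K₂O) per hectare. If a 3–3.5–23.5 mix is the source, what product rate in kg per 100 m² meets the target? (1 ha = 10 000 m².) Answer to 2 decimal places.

5.62 kg of product per hundred sq m

Product per hectare = 132.12 / 23.5% = 562.213 kg.
Convert to per 100 m²: 562.213 × 0.01 = 5.62213 kg.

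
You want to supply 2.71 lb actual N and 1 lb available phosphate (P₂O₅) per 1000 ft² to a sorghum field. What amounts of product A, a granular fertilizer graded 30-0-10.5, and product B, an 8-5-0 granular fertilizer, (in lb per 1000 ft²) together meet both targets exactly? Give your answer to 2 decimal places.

Per-1000 ft² balance (a = product A, b = product B):
N: 0.3·a + 0.08·b = 2.71
P₂O₅: 0·a + 0.05·b = 1
Solving simultaneously: a = 3.7, b = 20.

3.70 lb product A, 20.00 lb product B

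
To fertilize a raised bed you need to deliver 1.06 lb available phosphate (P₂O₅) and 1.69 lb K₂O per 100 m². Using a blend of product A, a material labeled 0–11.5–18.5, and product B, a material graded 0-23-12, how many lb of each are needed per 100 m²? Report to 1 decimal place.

Let a = lb of product A, b = lb of product B (per 100 m²).
P₂O₅: 0.115·a + 0.23·b = 1.06
K₂O: 0.185·a + 0.12·b = 1.69
Eliminate a: (row1) − 0.115/0.185·(row2) → 0.155405·b = 0.00945946, so b = 0.0608696.
Back-substitute: a = (1.06 − 0.23·0.0608696) / 0.115 = 9.09565.

9.1 lb product A, 0.1 lb product B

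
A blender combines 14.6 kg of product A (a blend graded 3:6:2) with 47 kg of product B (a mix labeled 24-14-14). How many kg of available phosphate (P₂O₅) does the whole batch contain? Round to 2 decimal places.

7.46 kg P₂O₅

P₂O₅ mass = 6%×14.6 + 14%×47 = 7.456 kg.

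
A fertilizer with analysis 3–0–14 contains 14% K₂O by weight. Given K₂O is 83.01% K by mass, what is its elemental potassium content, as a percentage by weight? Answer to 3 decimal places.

%K = 14 × 0.8301 = 11.6214%.

11.621% K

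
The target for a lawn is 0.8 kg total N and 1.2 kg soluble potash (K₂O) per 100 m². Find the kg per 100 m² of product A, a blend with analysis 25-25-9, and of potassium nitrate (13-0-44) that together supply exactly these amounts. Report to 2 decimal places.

1.99 kg product A, 2.32 kg potassium nitrate

Per-100 m² balance (a = product A, b = potassium nitrate):
N: 0.25·a + 0.13·b = 0.8
K₂O: 0.09·a + 0.44·b = 1.2
Eliminate a: (row1) − 0.25/0.09·(row2) → -1.09222·b = -2.53333, so b = 2.31943.
Back-substitute: a = (0.8 − 0.13·2.31943) / 0.25 = 1.9939.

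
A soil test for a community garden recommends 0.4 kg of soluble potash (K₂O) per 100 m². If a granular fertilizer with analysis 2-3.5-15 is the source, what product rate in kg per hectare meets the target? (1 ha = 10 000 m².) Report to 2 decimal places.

Product per 100 m² = 0.4 / 15% = 2.66667 kg.
Convert to per hectare: 2.66667 × 100 = 266.667 kg.

266.67 kg of product per hectare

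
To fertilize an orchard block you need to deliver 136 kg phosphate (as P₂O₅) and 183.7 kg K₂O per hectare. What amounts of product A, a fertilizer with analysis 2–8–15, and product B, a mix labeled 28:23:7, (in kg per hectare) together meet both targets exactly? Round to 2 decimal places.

Per-hectare balance (a = product A, b = product B):
P₂O₅: 0.08·a + 0.23·b = 136
K₂O: 0.15·a + 0.07·b = 183.7
From row1: a = (136 − 0.23·b) / 0.08.
Into row2: 0.15·(136 − 0.23·b)/0.08 + 0.07·b = 183.7 → b = 197.3702, a = 1132.561.

1132.56 kg product A, 197.37 kg product B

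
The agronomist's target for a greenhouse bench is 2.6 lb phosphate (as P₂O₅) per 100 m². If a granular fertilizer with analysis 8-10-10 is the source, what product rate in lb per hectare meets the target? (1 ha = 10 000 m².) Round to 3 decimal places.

Product per 100 m² = 2.6 / 10% = 26 lb.
Convert to per hectare: 26 × 100 = 2600 lb.

2600.000 lb of product per hectare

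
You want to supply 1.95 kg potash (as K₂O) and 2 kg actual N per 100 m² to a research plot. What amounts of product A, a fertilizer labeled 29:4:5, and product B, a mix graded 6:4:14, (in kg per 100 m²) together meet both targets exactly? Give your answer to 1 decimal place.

Per-100 m² balance (a = product A, b = product B):
K₂O: 0.05·a + 0.14·b = 1.95
N: 0.29·a + 0.06·b = 2
From row1: a = (1.95 − 0.14·b) / 0.05.
Into row2: 0.29·(1.95 − 0.14·b)/0.05 + 0.06·b = 2 → b = 12.3803, a = 4.33511.

4.3 kg product A, 12.4 kg product B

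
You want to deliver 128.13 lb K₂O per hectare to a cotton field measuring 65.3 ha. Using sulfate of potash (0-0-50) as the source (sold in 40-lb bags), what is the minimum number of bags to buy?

419 bags

Product per hectare = 128.13 / 50% = 256.26 lb.
Total product = 256.26 × 65.3 = 16733.8 lb.
Bags = ⌈16733.8 / 40⌉ = 419.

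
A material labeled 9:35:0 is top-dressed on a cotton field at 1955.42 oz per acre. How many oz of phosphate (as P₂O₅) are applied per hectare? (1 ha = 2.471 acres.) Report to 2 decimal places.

P₂O₅ per acre = 1955.42 × 35% = 684.397 oz.
Convert to per hectare: 684.397 × 2.471 = 1691.14499 oz.

1691.14 oz P₂O₅ per hectare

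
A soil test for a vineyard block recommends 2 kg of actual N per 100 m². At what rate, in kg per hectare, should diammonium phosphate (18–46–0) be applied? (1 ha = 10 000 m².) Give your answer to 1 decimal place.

1111.1 kg of product per hectare

Product per 100 m² = 2 / 18% = 11.1111 kg.
Convert to per hectare: 11.1111 × 100 = 1111.11 kg.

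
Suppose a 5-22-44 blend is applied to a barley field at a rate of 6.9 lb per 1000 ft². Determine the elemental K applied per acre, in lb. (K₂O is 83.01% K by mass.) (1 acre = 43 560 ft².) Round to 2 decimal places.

109.78 lb K per acre

K₂O per 1000 ft² = 6.9 × 44% = 3.036 lb.
Elemental K = 3.036 × 0.8301 = 2.52018 lb per 1000 ft².
Convert to per acre: 2.52018 × 43.56 = 109.779 lb.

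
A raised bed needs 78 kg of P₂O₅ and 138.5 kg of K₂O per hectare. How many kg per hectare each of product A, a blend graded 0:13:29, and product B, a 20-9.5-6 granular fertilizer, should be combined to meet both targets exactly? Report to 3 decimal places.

429.241 kg product A, 233.671 kg product B

With a, b = kg per hectare of product A and product B:
P₂O₅: 0.13·a + 0.095·b = 78
K₂O: 0.29·a + 0.06·b = 138.5
Eliminate b: (row1) − 0.095/0.06·(row2) → -0.329167·a = -141.292, so a = 429.2405.
Then b = (138.5 − 0.29·429.2405) / 0.06 = 233.6709.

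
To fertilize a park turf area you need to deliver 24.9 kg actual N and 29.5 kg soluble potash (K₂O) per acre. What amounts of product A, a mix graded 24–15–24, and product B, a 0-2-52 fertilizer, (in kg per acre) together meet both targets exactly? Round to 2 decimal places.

With a, b = kg per acre of product A and product B:
N: 0.24·a + 0·b = 24.9
K₂O: 0.24·a + 0.52·b = 29.5
Solving simultaneously: a = 103.75, b = 8.84615.

103.75 kg product A, 8.85 kg product B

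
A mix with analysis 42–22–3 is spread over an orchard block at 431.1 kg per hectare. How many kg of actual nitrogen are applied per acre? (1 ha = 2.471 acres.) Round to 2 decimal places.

nitrogen per hectare = 431.1 × 42% = 181.062 kg.
Convert to per acre: 181.062 × 0.404694 = 73.2748 kg.

73.27 kg N per acre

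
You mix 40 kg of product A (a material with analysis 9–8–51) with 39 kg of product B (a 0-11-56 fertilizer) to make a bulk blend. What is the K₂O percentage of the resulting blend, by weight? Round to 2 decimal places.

Total mass = 40 + 39 = 79 kg.
K₂O mass = 51%×40 + 56%×39 = 42.24 kg.
% K₂O = 42.24 / 79 = 53.4684%.

53.47% K₂O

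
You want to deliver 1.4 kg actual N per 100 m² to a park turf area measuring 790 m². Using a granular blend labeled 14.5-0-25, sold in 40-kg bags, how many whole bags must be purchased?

Product per 100 m² = 1.4 / 14.5% = 9.65517 kg.
Total product = 9.65517 × 790 / 100 = 76.2759 kg.
Bags = ⌈76.2759 / 40⌉ = 2.

2 bags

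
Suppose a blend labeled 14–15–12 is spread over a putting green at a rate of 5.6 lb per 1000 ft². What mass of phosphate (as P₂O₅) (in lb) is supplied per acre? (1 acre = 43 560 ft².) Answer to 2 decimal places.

P₂O₅ per 1000 ft² = 5.6 × 15% = 0.84 lb.
Convert to per acre: 0.84 × 43.56 = 36.5904 lb.

36.59 lb P₂O₅ per acre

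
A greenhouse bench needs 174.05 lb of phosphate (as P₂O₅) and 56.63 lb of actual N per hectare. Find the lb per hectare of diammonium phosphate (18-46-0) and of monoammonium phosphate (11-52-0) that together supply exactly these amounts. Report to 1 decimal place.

239.6 lb diammonium phosphate, 122.8 lb monoammonium phosphate

With a, b = lb per hectare of diammonium phosphate and monoammonium phosphate:
P₂O₅: 0.46·a + 0.52·b = 174.05
N: 0.18·a + 0.11·b = 56.63
Eliminate a: (row1) − 0.46/0.18·(row2) → 0.238889·b = 29.3289, so b = 122.772.
Back-substitute: a = (174.05 − 0.52·122.772) / 0.46 = 239.584.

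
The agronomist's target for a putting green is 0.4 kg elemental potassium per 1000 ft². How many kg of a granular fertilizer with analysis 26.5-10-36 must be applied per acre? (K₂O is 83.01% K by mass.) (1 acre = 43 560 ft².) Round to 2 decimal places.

58.31 kg of product per acre

As K₂O: 0.4 / 0.8301 = 0.48187 kg per 1000 ft².
Product per 1000 ft² = 0.48187 / 36% = 1.33853 kg.
Convert to per acre: 1.33853 × 43.56 = 58.3062 kg.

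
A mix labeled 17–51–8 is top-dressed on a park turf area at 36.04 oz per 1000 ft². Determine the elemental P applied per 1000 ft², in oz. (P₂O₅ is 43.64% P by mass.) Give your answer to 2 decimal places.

P₂O₅ per 1000 ft² = 36.04 × 51% = 18.3804 oz.
Elemental P = 18.3804 × 0.4364 = 8.02121 oz per 1000 ft².

8.02 oz P per thousand sq ft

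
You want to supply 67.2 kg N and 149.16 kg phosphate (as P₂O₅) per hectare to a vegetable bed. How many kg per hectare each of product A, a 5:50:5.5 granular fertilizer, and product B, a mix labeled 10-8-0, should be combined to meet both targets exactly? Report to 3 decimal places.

207.391 kg product A, 568.304 kg product B

Let a = kg of product A, b = kg of product B (per hectare).
N: 0.05·a + 0.1·b = 67.2
P₂O₅: 0.5·a + 0.08·b = 149.16
Solving simultaneously: a = 207.3913, b = 568.3043.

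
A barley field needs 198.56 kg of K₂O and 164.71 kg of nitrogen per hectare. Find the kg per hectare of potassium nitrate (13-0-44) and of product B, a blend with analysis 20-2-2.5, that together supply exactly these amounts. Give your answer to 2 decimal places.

Let a = kg of potassium nitrate, b = kg of product B (per hectare).
K₂O: 0.44·a + 0.025·b = 198.56
N: 0.13·a + 0.2·b = 164.71
Solving simultaneously: a = 419.991, b = 550.556.

419.99 kg potassium nitrate, 550.56 kg product B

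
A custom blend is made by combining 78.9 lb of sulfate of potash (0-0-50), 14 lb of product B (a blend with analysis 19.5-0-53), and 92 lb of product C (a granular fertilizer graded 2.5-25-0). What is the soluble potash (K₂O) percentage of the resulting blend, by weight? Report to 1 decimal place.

Total mass = 78.9 + 14 + 92 = 184.9 lb.
K₂O mass = 50%×78.9 + 53%×14 + 0%×92 = 46.87 lb.
% K₂O = 46.87 / 184.9 = 25.3488%.

25.3% K₂O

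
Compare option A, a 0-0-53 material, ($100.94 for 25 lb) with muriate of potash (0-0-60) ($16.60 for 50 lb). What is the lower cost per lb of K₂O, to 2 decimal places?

option A: K₂O per bag = 25 × 53% = 13.25 lb; cost = 100.94 / 13.25 = $7.6181/lb K₂O.
muriate of potash: K₂O per bag = 50 × 60% = 30 lb; cost = 16.60 / 30 = $0.5533/lb K₂O.
muriate of potash is cheaper.

$0.55 per lb K₂O (muriate of potash)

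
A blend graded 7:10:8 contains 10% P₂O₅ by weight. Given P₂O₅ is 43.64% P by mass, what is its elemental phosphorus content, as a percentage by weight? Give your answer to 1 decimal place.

%P = 10 × 0.4364 = 4.364%.

4.4% P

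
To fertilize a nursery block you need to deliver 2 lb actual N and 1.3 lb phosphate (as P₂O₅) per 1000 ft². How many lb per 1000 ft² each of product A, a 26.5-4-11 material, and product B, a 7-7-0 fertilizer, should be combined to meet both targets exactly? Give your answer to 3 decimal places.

Per-1000 ft² balance (a = product A, b = product B):
N: 0.265·a + 0.07·b = 2
P₂O₅: 0.04·a + 0.07·b = 1.3
From row1: a = (2 − 0.07·b) / 0.265.
Into row2: 0.04·(2 − 0.07·b)/0.265 + 0.07·b = 1.3 → b = 16.7937, a = 3.11111.

3.111 lb product A, 16.794 lb product B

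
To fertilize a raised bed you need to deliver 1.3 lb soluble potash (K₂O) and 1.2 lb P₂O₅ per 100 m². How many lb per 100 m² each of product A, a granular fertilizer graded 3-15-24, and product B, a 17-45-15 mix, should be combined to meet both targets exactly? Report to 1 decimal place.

4.7 lb product A, 1.1 lb product B

With a, b = lb per 100 m² of product A and product B:
K₂O: 0.24·a + 0.15·b = 1.3
P₂O₅: 0.15·a + 0.45·b = 1.2
Solving simultaneously: a = 4.73684, b = 1.08772.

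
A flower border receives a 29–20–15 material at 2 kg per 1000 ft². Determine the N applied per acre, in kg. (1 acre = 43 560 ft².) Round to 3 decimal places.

25.265 kg N per acre

nitrogen per 1000 ft² = 2 × 29% = 0.58 kg.
Convert to per acre: 0.58 × 43.56 = 25.2648 kg.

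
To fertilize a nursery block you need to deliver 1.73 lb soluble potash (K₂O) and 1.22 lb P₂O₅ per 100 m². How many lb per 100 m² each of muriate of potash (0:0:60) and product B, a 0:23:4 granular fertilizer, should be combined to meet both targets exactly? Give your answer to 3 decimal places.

With a, b = lb per 100 m² of muriate of potash and product B:
K₂O: 0.6·a + 0.04·b = 1.73
P₂O₅: 0·a + 0.23·b = 1.22
Solving simultaneously: a = 2.52971, b = 5.30435.

2.530 lb muriate of potash, 5.304 lb product B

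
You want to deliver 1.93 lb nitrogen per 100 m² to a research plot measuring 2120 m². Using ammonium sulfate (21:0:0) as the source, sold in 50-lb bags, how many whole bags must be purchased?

4 bags

Product per 100 m² = 1.93 / 21% = 9.19048 lb.
Total product = 9.19048 × 2120 / 100 = 194.838 lb.
Bags = ⌈194.838 / 50⌉ = 4.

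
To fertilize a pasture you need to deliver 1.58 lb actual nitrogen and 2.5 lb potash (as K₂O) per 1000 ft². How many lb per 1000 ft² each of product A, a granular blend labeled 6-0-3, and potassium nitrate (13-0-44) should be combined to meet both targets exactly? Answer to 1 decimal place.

16.5 lb product A, 4.6 lb potassium nitrate

Per-1000 ft² balance (a = product A, b = potassium nitrate):
N: 0.06·a + 0.13·b = 1.58
K₂O: 0.03·a + 0.44·b = 2.5
Solving simultaneously: a = 16.4533, b = 4.56.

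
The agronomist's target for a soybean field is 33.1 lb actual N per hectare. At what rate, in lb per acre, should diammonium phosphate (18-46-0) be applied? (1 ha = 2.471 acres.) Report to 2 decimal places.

Product per hectare = 33.1 / 18% = 183.889 lb.
Convert to per acre: 183.889 × 0.404694 = 74.4188 lb.

74.42 lb of product per acre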